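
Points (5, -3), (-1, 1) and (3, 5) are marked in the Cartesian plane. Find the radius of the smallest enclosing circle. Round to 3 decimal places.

4.205

Call the three points A, B, C in the order given.
Side lengths²: AB² = 52, AC² = 68, BC² = 32.
Since AC² = 68 < 52 + 32 = 84, the triangle is acute, so the smallest enclosing circle is the circumcircle.
Circumcentre = (3.2, 0.8), r² = 17.68.
r = √(17.68) ≈ 4.205.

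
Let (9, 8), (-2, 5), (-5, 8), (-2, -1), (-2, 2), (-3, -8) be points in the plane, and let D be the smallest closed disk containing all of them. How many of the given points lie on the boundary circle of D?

3

The minimum enclosing circle is determined by three boundary points: (9, 8), (-5, 8), (-3, -8).
Their circumcentre is (2, 0.75) with r² = 101.5625.
The farthest remaining point (-2, 5) is at distance² 34.0625 ≤ 101.5625.
The points at distance exactly r from the centre are (9, 8), (-5, 8), (-3, -8) — 3 points.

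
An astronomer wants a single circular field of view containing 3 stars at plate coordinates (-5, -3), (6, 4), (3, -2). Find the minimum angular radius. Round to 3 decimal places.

6.519

Call the three points A, B, C in the order given.
Side lengths²: AB² = 170, AC² = 65, BC² = 45.
Since AB² = 170 ≥ 65 + 45 = 110, the angle opposite AB is not acute, so the smallest enclosing circle has AB as diameter.
Centre = midpoint of AB = (0.5, 0.5), r² = 170/4 = 42.5.
r = √(42.5) ≈ 6.519.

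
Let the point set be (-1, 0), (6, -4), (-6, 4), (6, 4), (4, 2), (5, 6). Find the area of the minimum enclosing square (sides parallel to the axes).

144

The bounding box has width 12 and height 10.
An axis-aligned square enclosing the set must have side ≥ max(width, height).
So the minimum side is max(12, 10) = 12.
Area = 12² = 144.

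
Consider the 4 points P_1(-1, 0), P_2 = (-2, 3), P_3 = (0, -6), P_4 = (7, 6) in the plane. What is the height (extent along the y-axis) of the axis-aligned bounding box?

12

max y = 6, min y = -6, so height = 12.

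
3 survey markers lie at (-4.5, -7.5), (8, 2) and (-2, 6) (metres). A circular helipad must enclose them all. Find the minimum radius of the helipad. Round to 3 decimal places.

Call the three points A, B, C in the order given.
Side lengths²: AB² = 246.5, AC² = 188.5, BC² = 116.
Since AB² = 246.5 < 188.5 + 116 = 304.5, the triangle is acute, so the smallest enclosing circle is the circumcircle.
Circumcentre = (0.8, -1.5), r² = 64.09.
r = √(64.09) ≈ 8.006.

8.006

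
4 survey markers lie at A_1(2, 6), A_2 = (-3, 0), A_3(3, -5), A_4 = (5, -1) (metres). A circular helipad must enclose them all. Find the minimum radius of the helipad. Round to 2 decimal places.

5.52

A smallest enclosing disk is always determined by at most three of the input points on its boundary.
The farthest pair is A_1–A_3 with squared distance 122. The circle on this segment as diameter has centre (2.5, 0.5) and r² = 122/4 = 30.5.
Check A_2: distance² to centre = 30.5 ≤ 30.5, so it lies inside.
All remaining points lie in this disk, and no smaller disk contains both endpoints, so this is the minimum enclosing circle.
r = √(30.5) ≈ 5.52.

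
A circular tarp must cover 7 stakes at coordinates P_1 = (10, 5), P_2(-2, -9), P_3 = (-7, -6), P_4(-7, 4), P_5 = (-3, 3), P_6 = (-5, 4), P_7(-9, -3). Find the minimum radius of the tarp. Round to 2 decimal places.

10.31

The farthest pair is P_1–P_7 with squared distance 425. The circle on this segment as diameter has centre (0.5, 1) and r² = 425/4 = 106.25.
Check P_2: distance² to centre = 106.25 ≤ 106.25, so it lies inside.
All remaining points lie in this disk, and no smaller disk contains both endpoints, so this is the minimum enclosing circle.
r = √(106.25) ≈ 10.31.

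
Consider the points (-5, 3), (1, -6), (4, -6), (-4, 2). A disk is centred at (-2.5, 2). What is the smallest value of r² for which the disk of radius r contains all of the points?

106.25

The required radius is the distance from (-2.5, 2) to the farthest point.
Squared distances: 7.25, 76.25, 106.25, 2.25.
Maximum is 106.25, attained at (4, -6).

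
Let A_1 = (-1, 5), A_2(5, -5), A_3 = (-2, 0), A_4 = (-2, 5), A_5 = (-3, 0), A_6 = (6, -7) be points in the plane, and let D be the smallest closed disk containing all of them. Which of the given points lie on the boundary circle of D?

A_4, A_6

A smallest enclosing disk is always determined by at most three of the input points on its boundary.
The farthest pair is A_4–A_6 with squared distance 208. The circle on this segment as diameter has centre (2, -1) and r² = 208/4 = 52.
Check A_1: distance² to centre = 45 ≤ 52, so it lies inside.
All remaining points lie in this disk, and no smaller disk contains both endpoints, so this is the minimum enclosing circle.
The points at distance exactly r from the centre are A_4, A_6 — 2 points.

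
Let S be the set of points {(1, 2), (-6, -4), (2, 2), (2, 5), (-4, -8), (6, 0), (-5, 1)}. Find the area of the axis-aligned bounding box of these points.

x ranges over [-6, 6], width 12.
y ranges over [-8, 5], height 13.
Area = 12 × 13 = 156.

156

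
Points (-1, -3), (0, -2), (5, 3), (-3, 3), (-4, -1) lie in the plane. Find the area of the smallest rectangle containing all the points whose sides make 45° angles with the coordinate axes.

52

In coordinates u = x + y, v = x − y the rectangle is axis-aligned; the map (x,y)→(u,v) scales areas by 2.
u-values: -4, -2, 8, 0, -5; range = 8 − (-5) = 13.
v-values: 2, 2, 2, -6, -3; range = 2 − (-6) = 8.
Area = (13 × 8) / 2 = 52.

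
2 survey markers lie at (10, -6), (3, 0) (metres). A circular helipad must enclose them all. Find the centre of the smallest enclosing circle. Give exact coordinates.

(6.5, -3)

The smallest circle enclosing two points has them as diameter endpoints.
Centre = midpoint = (6.5, -3); r² = |(10, -6)−(3, 0)|²/4 = 85/4 = 21.25.
Centre = (6.5, -3).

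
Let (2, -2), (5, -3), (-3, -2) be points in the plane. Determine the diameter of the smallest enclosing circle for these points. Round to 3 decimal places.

Call the three points A, B, C in the order given.
Side lengths²: AB² = 10, AC² = 25, BC² = 65.
Since BC² = 65 ≥ 25 + 10 = 35, the angle opposite BC is not acute, so the smallest enclosing circle has BC as diameter.
Centre = midpoint of BC = (1, -2.5), r² = 65/4 = 16.25.
Diameter = 2r = 2√(16.25) ≈ 8.062.

8.062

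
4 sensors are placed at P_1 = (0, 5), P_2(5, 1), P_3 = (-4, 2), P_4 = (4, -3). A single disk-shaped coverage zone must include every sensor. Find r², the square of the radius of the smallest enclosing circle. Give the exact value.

11125/484

A smallest enclosing disk is always determined by at most three of the input points on its boundary.
The minimum enclosing circle is determined by three boundary points: P_1, P_3, P_4.
Their circumcentre is (5/11, 5/22) with r² = 11125/484.
The farthest remaining point P_2 is at distance² 10289/484 ≤ 11125/484.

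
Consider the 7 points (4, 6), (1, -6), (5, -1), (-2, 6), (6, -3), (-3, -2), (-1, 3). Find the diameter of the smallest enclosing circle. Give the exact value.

12.75

By Welzl's lemma the MEC is supported by two points (diametrically opposite) or three points (on a circumcircle).
The minimum enclosing circle is determined by three boundary points: (4, 6), (1, -6), (-2, 6).
Their circumcentre is (1, 0.375) with r² = 40.640625.
The farthest remaining point (6, -3) is at distance² 36.390625 ≤ 40.640625.
Diameter = 2r = 2√(40.640625) = 12.75.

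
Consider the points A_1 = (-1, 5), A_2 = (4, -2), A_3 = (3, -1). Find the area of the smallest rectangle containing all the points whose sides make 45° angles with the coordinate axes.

12

In coordinates u = x + y, v = x − y the rectangle is axis-aligned; the map (x,y)→(u,v) scales areas by 2.
u-values: 4, 2, 2; range = 4 − 2 = 2.
v-values: -6, 6, 4; range = 6 − (-6) = 12.
Area = (2 × 12) / 2 = 12.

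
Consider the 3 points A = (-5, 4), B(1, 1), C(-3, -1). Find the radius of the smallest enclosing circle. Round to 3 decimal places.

3.366

Side lengths²: AB² = 45, AC² = 29, BC² = 20.
Since AB² = 45 < 29 + 20 = 49, the triangle is acute, so the smallest enclosing circle is the circumcircle.
Circumcentre = (-2.125, 2.25), r² = 11.328125.
r = √(11.328125) ≈ 3.366.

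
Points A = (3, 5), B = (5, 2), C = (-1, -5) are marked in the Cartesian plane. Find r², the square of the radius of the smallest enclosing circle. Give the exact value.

29

Side lengths²: AB² = 13, AC² = 116, BC² = 85.
Since AC² = 116 ≥ 85 + 13 = 98, the angle opposite AC is not acute, so the smallest enclosing circle has AC as diameter.
Centre = midpoint of AC = (1, 0), r² = 116/4 = 29.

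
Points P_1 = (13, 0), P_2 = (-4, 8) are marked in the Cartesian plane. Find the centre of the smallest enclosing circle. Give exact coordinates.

The smallest circle enclosing two points has them as diameter endpoints.
Centre = midpoint = (4.5, 4); r² = |P_1P_2|²/4 = 353/4 = 88.25.
Centre = (4.5, 4).

(4.5, 4)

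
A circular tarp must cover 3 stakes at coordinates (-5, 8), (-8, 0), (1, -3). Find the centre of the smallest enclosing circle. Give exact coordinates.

Call the three points A, B, C in the order given.
Side lengths²: AB² = 73, AC² = 157, BC² = 90.
Since AC² = 157 < 90 + 73 = 163, the triangle is acute, so the smallest enclosing circle is the circumcircle.
Circumcentre = (-119/54, 43/18), r² = 57305/1458.
Centre = (-119/54, 43/18).

(-119/54, 43/18)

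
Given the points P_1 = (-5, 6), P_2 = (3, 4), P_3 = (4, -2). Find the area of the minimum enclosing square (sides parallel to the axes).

The bounding box has width 9 and height 8.
An axis-aligned square enclosing the set must have side ≥ max(width, height).
So the minimum side is max(9, 8) = 9.
Area = 9² = 81.

81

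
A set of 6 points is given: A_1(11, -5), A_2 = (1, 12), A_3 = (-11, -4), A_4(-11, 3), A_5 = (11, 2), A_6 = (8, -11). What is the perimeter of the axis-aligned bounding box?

Width = max x − min x = 11 − (-11) = 22.
Height = max y − min y = 12 − (-11) = 23.
Perimeter = 2(22 + 23) = 90.

90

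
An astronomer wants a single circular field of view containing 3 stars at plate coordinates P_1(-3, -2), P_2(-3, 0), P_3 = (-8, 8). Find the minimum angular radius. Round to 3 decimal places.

5.590

Side lengths²: P_1P_2² = 4, P_1P_3² = 125, P_2P_3² = 89.
Since P_1P_3² = 125 ≥ 89 + 4 = 93, the angle opposite P_1P_3 is not acute, so the smallest enclosing circle has P_1P_3 as diameter.
Centre = midpoint of P_1P_3 = (-5.5, 3), r² = 125/4 = 31.25.
r = √(31.25) ≈ 5.590.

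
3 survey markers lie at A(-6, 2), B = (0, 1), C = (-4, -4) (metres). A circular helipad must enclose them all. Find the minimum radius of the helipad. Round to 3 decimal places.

3.623

Side lengths²: AB² = 37, AC² = 40, BC² = 41.
Since BC² = 41 < 40 + 37 = 77, the triangle is acute, so the smallest enclosing circle is the circumcircle.
Circumcentre = (-113/34, -15/34), r² = 7585/578.
r = √(7585/578) ≈ 3.623.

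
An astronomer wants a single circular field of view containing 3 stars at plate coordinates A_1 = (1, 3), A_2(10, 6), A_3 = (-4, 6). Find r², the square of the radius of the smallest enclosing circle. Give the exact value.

Side lengths²: A_1A_2² = 90, A_1A_3² = 34, A_2A_3² = 196.
Since A_2A_3² = 196 ≥ 90 + 34 = 124, the angle opposite A_2A_3 is not acute, so the smallest enclosing circle has A_2A_3 as diameter.
Centre = midpoint of A_2A_3 = (3, 6), r² = 196/4 = 49.

49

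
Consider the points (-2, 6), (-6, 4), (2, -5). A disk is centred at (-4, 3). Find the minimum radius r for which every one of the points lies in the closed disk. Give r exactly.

The required radius is the distance from (-4, 3) to the farthest point.
Squared distances: 13, 5, 100.
Maximum is 100, attained at (2, -5).
r = √100 = 10.

10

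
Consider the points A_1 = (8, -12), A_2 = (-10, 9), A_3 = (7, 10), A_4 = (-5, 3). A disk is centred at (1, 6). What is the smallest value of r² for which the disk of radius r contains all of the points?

373

The required radius is the distance from (1, 6) to the farthest point.
Squared distances: 373, 130, 52, 45.
Maximum is 373, attained at A_1.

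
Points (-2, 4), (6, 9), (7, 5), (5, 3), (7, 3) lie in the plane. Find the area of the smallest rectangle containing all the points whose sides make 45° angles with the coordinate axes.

65

In coordinates u = x + y, v = x − y the rectangle is axis-aligned; the map (x,y)→(u,v) scales areas by 2.
u-values: 2, 15, 12, 8, 10; range = 15 − 2 = 13.
v-values: -6, -3, 2, 2, 4; range = 4 − (-6) = 10.
Area = (13 × 10) / 2 = 65.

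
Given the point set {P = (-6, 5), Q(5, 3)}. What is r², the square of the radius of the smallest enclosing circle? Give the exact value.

31.25

The smallest circle enclosing two points has them as diameter endpoints.
Centre = midpoint = (-0.5, 4); r² = |PQ|²/4 = 125/4 = 31.25.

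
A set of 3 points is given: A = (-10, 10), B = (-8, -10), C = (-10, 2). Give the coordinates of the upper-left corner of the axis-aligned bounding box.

x-range [-10, -8], y-range [-10, 10].
The upper-left corner is (-10, 10).

(-10, 10)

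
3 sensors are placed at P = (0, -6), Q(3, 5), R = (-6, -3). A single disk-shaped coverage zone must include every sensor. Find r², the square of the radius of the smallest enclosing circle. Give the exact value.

37.7

Side lengths²: PQ² = 130, PR² = 45, QR² = 145.
Since QR² = 145 < 130 + 45 = 175, the triangle is acute, so the smallest enclosing circle is the circumcircle.
Circumcentre = (-0.7, 0.1), r² = 37.7.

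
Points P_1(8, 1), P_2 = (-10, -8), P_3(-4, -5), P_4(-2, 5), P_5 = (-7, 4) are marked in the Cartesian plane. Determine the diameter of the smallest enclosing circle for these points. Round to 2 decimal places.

20.12

The minimum enclosing circle of a finite set is fixed by two of the points (as a diameter) or three (as a circumcircle).
The farthest pair is P_1–P_2 with squared distance 405. The circle on this segment as diameter has centre (-1, -3.5) and r² = 405/4 = 101.25.
Check P_3: distance² to centre = 11.25 ≤ 101.25, so it lies inside.
All remaining points lie in this disk, and no smaller disk contains both endpoints, so this is the minimum enclosing circle.
Diameter = 2r = 2√(101.25) ≈ 20.12.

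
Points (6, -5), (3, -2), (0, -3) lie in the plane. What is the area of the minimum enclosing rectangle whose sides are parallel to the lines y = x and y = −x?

In coordinates u = x + y, v = x − y the rectangle is axis-aligned; the map (x,y)→(u,v) scales areas by 2.
u-values: 1, 1, -3; range = 1 − (-3) = 4.
v-values: 11, 5, 3; range = 11 − 3 = 8.
Area = (4 × 8) / 2 = 16.

16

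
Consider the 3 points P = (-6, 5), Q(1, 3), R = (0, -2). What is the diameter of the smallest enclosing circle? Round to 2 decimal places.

Side lengths²: PQ² = 53, PR² = 85, QR² = 26.
Since PR² = 85 ≥ 53 + 26 = 79, the angle opposite PR is not acute, so the smallest enclosing circle has PR as diameter.
Centre = midpoint of PR = (-3, 1.5), r² = 85/4 = 21.25.
Diameter = 2r = 2√(21.25) ≈ 9.22.

9.22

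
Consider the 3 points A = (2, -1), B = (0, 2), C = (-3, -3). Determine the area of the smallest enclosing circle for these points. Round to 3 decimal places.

27.887

Side lengths²: AB² = 13, AC² = 29, BC² = 34.
Since BC² = 34 < 29 + 13 = 42, the triangle is acute, so the smallest enclosing circle is the circumcircle.
Circumcentre = (-37/38, -31/38), r² = 6409/722.
Area = π·r² = π·6409/722 ≈ 27.887.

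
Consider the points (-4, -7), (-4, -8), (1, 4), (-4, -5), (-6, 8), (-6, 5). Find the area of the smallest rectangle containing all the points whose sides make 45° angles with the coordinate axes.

153

In coordinates u = x + y, v = x − y the rectangle is axis-aligned; the map (x,y)→(u,v) scales areas by 2.
u-values: -11, -12, 5, -9, 2, -1; range = 5 − (-12) = 17.
v-values: 3, 4, -3, 1, -14, -11; range = 4 − (-14) = 18.
Area = (17 × 18) / 2 = 153.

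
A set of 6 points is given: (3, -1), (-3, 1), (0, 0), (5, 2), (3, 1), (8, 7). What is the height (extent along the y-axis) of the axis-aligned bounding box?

8

max y = 7, min y = -1, so height = 8.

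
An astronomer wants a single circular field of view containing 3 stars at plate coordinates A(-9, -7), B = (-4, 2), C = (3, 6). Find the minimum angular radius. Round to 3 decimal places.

8.846

Side lengths²: AB² = 106, AC² = 313, BC² = 65.
Since AC² = 313 ≥ 106 + 65 = 171, the angle opposite AC is not acute, so the smallest enclosing circle has AC as diameter.
Centre = midpoint of AC = (-3, -0.5), r² = 313/4 = 78.25.
r = √(78.25) ≈ 8.846.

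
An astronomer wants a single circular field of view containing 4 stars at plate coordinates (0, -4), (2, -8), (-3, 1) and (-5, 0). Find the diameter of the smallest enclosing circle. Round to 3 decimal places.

A smallest enclosing disk is always determined by at most three of the input points on its boundary.
The farthest pair is (2, -8)–(-5, 0) with squared distance 113. The circle on this segment as diameter has centre (-1.5, -4) and r² = 113/4 = 28.25.
Check (0, -4): distance² to centre = 2.25 ≤ 28.25, so it lies inside.
All remaining points lie in this disk, and no smaller disk contains both endpoints, so this is the minimum enclosing circle.
Diameter = 2r = 2√(28.25) ≈ 10.630.

10.630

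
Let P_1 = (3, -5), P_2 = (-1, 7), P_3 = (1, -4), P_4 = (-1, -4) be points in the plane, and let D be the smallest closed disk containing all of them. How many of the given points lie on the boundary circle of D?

2

By Welzl's lemma the MEC is supported by two points (diametrically opposite) or three points (on a circumcircle).
The farthest pair is P_1–P_2 with squared distance 160. The circle on this segment as diameter has centre (1, 1) and r² = 160/4 = 40.
Check P_3: distance² to centre = 25 ≤ 40, so it lies inside.
All remaining points lie in this disk, and no smaller disk contains both endpoints, so this is the minimum enclosing circle.
The points at distance exactly r from the centre are P_1, P_2 — 2 points.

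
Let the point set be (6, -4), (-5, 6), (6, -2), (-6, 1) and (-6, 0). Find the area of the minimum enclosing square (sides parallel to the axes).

144

The bounding box has width 12 and height 10.
An axis-aligned square enclosing the set must have side ≥ max(width, height).
So the minimum side is max(12, 10) = 12.
Area = 12² = 144.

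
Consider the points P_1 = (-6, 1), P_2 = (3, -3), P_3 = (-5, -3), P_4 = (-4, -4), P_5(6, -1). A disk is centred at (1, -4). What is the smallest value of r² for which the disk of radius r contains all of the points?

74

The required radius is the distance from (1, -4) to the farthest point.
Squared distances: 74, 5, 37, 25, 34.
Maximum is 74, attained at P_1.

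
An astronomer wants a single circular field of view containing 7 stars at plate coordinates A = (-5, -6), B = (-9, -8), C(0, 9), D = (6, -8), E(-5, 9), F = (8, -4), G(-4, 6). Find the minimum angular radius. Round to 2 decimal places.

The minimum enclosing circle is determined by three boundary points: B, D, E.
Their circumcentre is (-1.5, -27/34) with r² = 62525/578.
The farthest remaining point F is at distance² 58105/578 ≤ 62525/578.
r = √(62525/578) ≈ 10.40.

10.40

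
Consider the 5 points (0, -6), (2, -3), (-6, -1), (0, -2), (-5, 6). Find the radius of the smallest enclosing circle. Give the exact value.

6.5

By Welzl's lemma the MEC is supported by two points (diametrically opposite) or three points (on a circumcircle).
The farthest pair is (0, -6)–(-5, 6) with squared distance 169. The circle on this segment as diameter has centre (-2.5, 0) and r² = 169/4 = 42.25.
Check (2, -3): distance² to centre = 29.25 ≤ 42.25, so it lies inside.
All remaining points lie in this disk, and no smaller disk contains both endpoints, so this is the minimum enclosing circle.
r = √(42.25) = 6.5.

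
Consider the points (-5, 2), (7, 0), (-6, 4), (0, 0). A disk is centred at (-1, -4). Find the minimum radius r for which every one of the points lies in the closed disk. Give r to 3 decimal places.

The required radius is the distance from (-1, -4) to the farthest point.
Squared distances: 52, 80, 89, 17.
Maximum is 89, attained at (-6, 4).
r = √89 ≈ 9.434.

9.434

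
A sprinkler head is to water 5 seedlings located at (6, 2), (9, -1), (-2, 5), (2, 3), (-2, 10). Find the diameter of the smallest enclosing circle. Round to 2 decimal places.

The minimum enclosing circle of a finite set is fixed by two of the points (as a diameter) or three (as a circumcircle).
The farthest pair is (9, -1)–(-2, 10) with squared distance 242. The circle on this segment as diameter has centre (3.5, 4.5) and r² = 242/4 = 60.5.
Check (6, 2): distance² to centre = 12.5 ≤ 60.5, so it lies inside.
All remaining points lie in this disk, and no smaller disk contains both endpoints, so this is the minimum enclosing circle.
Diameter = 2r = 2√(60.5) ≈ 15.56.

15.56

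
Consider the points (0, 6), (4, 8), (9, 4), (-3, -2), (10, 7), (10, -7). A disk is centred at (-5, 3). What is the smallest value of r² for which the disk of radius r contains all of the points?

The required radius is the distance from (-5, 3) to the farthest point.
Squared distances: 34, 106, 197, 29, 241, 325.
Maximum is 325, attained at (10, -7).

325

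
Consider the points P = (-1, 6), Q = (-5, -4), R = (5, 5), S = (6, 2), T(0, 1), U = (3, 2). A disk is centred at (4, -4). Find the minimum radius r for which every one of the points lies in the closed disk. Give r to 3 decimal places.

The required radius is the distance from (4, -4) to the farthest point.
Squared distances: 125, 81, 82, 40, 41, 37.
Maximum is 125, attained at P.
r = √125 ≈ 11.180.

11.180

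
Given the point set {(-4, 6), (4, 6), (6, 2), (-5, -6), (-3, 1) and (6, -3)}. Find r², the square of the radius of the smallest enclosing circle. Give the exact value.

56.25

The farthest pair is (4, 6)–(-5, -6) with squared distance 225. The circle on this segment as diameter has centre (-0.5, 0) and r² = 225/4 = 56.25.
Check (-4, 6): distance² to centre = 48.25 ≤ 56.25, so it lies inside.
All remaining points lie in this disk, and no smaller disk contains both endpoints, so this is the minimum enclosing circle.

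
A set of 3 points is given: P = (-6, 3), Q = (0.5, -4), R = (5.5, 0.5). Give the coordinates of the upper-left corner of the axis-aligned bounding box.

x-range [-6, 5.5], y-range [-4, 3].
The upper-left corner is (-6, 3).

(-6, 3)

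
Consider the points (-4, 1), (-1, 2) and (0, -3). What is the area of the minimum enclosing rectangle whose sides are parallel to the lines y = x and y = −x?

16

In coordinates u = x + y, v = x − y the rectangle is axis-aligned; the map (x,y)→(u,v) scales areas by 2.
u-values: -3, 1, -3; range = 1 − (-3) = 4.
v-values: -5, -3, 3; range = 3 − (-5) = 8.
Area = (4 × 8) / 2 = 16.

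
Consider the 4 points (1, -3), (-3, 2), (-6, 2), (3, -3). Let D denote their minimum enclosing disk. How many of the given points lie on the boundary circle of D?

A smallest enclosing disk is always determined by at most three of the input points on its boundary.
The farthest pair is (-6, 2)–(3, -3) with squared distance 106. The circle on this segment as diameter has centre (-1.5, -0.5) and r² = 106/4 = 26.5.
Check (1, -3): distance² to centre = 12.5 ≤ 26.5, so it lies inside.
All remaining points lie in this disk, and no smaller disk contains both endpoints, so this is the minimum enclosing circle.
The points at distance exactly r from the centre are (-6, 2), (3, -3) — 2 points.

2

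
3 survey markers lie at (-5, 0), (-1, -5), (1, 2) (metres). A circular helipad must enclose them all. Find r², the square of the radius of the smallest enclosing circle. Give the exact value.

10865/722

Call the three points A, B, C in the order given.
Side lengths²: AB² = 41, AC² = 40, BC² = 53.
Since BC² = 53 < 41 + 40 = 81, the triangle is acute, so the smallest enclosing circle is the circumcircle.
Circumcentre = (-49/38, -43/38), r² = 10865/722.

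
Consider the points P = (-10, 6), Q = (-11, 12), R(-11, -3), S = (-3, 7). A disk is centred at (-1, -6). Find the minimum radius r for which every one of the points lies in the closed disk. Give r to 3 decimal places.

20.591

The required radius is the distance from (-1, -6) to the farthest point.
Squared distances: 225, 424, 109, 173.
Maximum is 424, attained at Q.
r = √424 ≈ 20.591.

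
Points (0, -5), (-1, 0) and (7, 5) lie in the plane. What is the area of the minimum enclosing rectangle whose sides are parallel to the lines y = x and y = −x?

51

In coordinates u = x + y, v = x − y the rectangle is axis-aligned; the map (x,y)→(u,v) scales areas by 2.
u-values: -5, -1, 12; range = 12 − (-5) = 17.
v-values: 5, -1, 2; range = 5 − (-1) = 6.
Area = (17 × 6) / 2 = 51.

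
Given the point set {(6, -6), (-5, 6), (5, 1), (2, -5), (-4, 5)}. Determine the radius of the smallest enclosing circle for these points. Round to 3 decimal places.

By Welzl's lemma the MEC is supported by two points (diametrically opposite) or three points (on a circumcircle).
The farthest pair is (6, -6)–(-5, 6) with squared distance 265. The circle on this segment as diameter has centre (0.5, 0) and r² = 265/4 = 66.25.
Check (5, 1): distance² to centre = 21.25 ≤ 66.25, so it lies inside.
All remaining points lie in this disk, and no smaller disk contains both endpoints, so this is the minimum enclosing circle.
r = √(66.25) ≈ 8.139.

8.139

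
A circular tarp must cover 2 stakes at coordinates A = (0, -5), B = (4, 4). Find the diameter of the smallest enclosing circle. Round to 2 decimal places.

9.85

The smallest circle enclosing two points has them as diameter endpoints.
Centre = midpoint = (2, -0.5); r² = |AB|²/4 = 97/4 = 24.25.
Diameter = 2r = 2√(24.25) ≈ 9.85.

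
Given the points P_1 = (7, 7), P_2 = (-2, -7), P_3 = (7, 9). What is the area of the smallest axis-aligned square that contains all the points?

256

The bounding box has width 9 and height 16.
An axis-aligned square enclosing the set must have side ≥ max(width, height).
So the minimum side is max(9, 16) = 16.
Area = 16² = 256.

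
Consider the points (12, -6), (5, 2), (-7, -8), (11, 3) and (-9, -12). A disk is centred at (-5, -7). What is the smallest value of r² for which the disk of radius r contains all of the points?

The required radius is the distance from (-5, -7) to the farthest point.
Squared distances: 290, 181, 5, 356, 41.
Maximum is 356, attained at (11, 3).

356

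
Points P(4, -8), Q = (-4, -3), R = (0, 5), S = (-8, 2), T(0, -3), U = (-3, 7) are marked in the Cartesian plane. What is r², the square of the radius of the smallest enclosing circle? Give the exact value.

The minimum enclosing circle of a finite set is fixed by two of the points (as a diameter) or three (as a circumcircle).
The minimum enclosing circle is determined by three boundary points: P, S, U.
Their circumcentre is (-2/11, -9/11) with r² = 8357/121.
The farthest remaining point R is at distance² 4100/121 ≤ 8357/121.

8357/121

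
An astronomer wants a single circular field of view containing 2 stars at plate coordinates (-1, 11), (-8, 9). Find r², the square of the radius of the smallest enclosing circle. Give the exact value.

The smallest circle enclosing two points has them as diameter endpoints.
Centre = midpoint = (-4.5, 10); r² = |(-1, 11)−(-8, 9)|²/4 = 53/4 = 13.25.

13.25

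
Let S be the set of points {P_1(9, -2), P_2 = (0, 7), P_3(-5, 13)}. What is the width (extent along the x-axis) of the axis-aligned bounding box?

max x = 9, min x = -5, so width = 14.

14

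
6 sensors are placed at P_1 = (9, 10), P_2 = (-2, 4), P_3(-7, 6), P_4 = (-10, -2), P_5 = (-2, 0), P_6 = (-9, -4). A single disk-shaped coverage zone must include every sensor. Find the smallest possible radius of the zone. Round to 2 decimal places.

The minimum enclosing circle of a finite set is fixed by two of the points (as a diameter) or three (as a circumcircle).
The farthest pair is P_1–P_6 with squared distance 520. The circle on this segment as diameter has centre (0, 3) and r² = 520/4 = 130.
Check P_2: distance² to centre = 5 ≤ 130, so it lies inside.
All remaining points lie in this disk, and no smaller disk contains both endpoints, so this is the minimum enclosing circle.
r = √130 ≈ 11.40.

11.40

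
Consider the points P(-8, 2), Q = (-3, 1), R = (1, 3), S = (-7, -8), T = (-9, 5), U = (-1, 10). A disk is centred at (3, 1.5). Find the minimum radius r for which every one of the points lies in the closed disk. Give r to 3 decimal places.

13.793

The required radius is the distance from (3, 1.5) to the farthest point.
Squared distances: 121.25, 36.25, 6.25, 190.25, 156.25, 88.25.
Maximum is 190.25, attained at S.
r = √(190.25) ≈ 13.793.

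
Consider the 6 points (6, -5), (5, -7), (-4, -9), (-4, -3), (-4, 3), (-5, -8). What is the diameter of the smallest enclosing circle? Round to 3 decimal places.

13.793

A smallest enclosing disk is always determined by at most three of the input points on its boundary.
The minimum enclosing circle is determined by three boundary points: (6, -5), (-4, -9), (-4, 3).
Their circumcentre is (-0.6, -3) with r² = 47.56.
The farthest remaining point (5, -7) is at distance² 47.36 ≤ 47.56.
Diameter = 2r = 2√(47.56) ≈ 13.793.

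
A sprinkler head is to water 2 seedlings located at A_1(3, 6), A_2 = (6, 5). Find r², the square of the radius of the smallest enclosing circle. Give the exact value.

The smallest circle enclosing two points has them as diameter endpoints.
Centre = midpoint = (4.5, 5.5); r² = |A_1A_2|²/4 = 10/4 = 2.5.

2.5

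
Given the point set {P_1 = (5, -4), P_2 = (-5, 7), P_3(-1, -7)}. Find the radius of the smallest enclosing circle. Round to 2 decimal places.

Side lengths²: P_1P_2² = 221, P_1P_3² = 45, P_2P_3² = 212.
Since P_1P_2² = 221 < 212 + 45 = 257, the triangle is acute, so the smallest enclosing circle is the circumcircle.
Circumcentre = (-1.03125, 0.5625), r² = 57.1923828125.
r = √(57.1923828125) ≈ 7.56.

7.56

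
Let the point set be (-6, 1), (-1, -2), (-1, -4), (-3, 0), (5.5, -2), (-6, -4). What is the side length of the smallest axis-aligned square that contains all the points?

The bounding box has width 11.5 and height 5.
An axis-aligned square enclosing the set must have side ≥ max(width, height).
So the minimum side is max(11.5, 5) = 11.5.

11.5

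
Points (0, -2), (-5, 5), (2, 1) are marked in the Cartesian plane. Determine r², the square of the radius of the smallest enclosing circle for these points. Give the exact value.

31265/1682

Call the three points A, B, C in the order given.
Side lengths²: AB² = 74, AC² = 13, BC² = 65.
Since AB² = 74 < 65 + 13 = 78, the triangle is acute, so the smallest enclosing circle is the circumcircle.
Circumcentre = (-131/58, 97/58), r² = 31265/1682.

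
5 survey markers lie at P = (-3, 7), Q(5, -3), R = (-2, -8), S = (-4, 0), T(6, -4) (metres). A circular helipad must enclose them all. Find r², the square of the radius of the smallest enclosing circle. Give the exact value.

The minimum enclosing circle is determined by three boundary points: P, R, T.
Their circumcentre is (-25/31, -12/31) with r² = 57065/961.
The farthest remaining point Q is at distance² 38961/961 ≤ 57065/961.

57065/961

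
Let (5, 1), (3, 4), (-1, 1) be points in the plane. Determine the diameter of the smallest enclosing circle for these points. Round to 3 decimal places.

Call the three points A, B, C in the order given.
Side lengths²: AB² = 13, AC² = 36, BC² = 25.
Since AC² = 36 < 25 + 13 = 38, the triangle is acute, so the smallest enclosing circle is the circumcircle.
Circumcentre = (2, 7/6), r² = 325/36.
Diameter = 2r = 2√(325/36) ≈ 6.009.

6.009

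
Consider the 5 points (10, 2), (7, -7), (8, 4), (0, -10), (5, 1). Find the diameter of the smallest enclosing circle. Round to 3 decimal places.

The farthest pair is (8, 4)–(0, -10) with squared distance 260. The circle on this segment as diameter has centre (4, -3) and r² = 260/4 = 65.
Check (10, 2): distance² to centre = 61 ≤ 65, so it lies inside.
All remaining points lie in this disk, and no smaller disk contains both endpoints, so this is the minimum enclosing circle.
Diameter = 2r = 2√65 ≈ 16.125.

16.125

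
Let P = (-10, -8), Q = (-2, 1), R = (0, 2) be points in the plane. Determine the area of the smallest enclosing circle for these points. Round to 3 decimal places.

Side lengths²: PQ² = 145, PR² = 200, QR² = 5.
Since PR² = 200 ≥ 145 + 5 = 150, the angle opposite PR is not acute, so the smallest enclosing circle has PR as diameter.
Centre = midpoint of PR = (-5, -3), r² = 200/4 = 50.
Area = π·r² = π·50 ≈ 157.080.

157.080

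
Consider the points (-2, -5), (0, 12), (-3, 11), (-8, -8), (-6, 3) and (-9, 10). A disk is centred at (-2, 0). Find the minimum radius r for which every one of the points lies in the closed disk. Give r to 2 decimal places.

The required radius is the distance from (-2, 0) to the farthest point.
Squared distances: 25, 148, 122, 100, 25, 149.
Maximum is 149, attained at (-9, 10).
r = √149 ≈ 12.21.

12.21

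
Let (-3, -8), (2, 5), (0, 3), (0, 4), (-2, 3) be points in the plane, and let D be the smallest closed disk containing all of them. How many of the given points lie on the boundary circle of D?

2

By Welzl's lemma the MEC is supported by two points (diametrically opposite) or three points (on a circumcircle).
The farthest pair is (-3, -8)–(2, 5) with squared distance 194. The circle on this segment as diameter has centre (-0.5, -1.5) and r² = 194/4 = 48.5.
Check (0, 3): distance² to centre = 20.5 ≤ 48.5, so it lies inside.
All remaining points lie in this disk, and no smaller disk contains both endpoints, so this is the minimum enclosing circle.
The points at distance exactly r from the centre are (-3, -8), (2, 5) — 2 points.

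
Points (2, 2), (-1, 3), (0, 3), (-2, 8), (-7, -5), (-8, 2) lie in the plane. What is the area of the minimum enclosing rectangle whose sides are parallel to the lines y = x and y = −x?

90

In coordinates u = x + y, v = x − y the rectangle is axis-aligned; the map (x,y)→(u,v) scales areas by 2.
u-values: 4, 2, 3, 6, -12, -6; range = 6 − (-12) = 18.
v-values: 0, -4, -3, -10, -2, -10; range = 0 − (-10) = 10.
Area = (18 × 10) / 2 = 90.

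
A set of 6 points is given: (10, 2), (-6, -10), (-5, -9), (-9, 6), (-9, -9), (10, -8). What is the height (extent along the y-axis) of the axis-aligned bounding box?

16

max y = 6, min y = -10, so height = 16.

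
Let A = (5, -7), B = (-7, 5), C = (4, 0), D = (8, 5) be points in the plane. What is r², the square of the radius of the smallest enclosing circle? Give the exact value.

76.5

By Welzl's lemma the MEC is supported by two points (diametrically opposite) or three points (on a circumcircle).
The minimum enclosing circle is determined by three boundary points: A, B, D.
Their circumcentre is (0.5, 0.5) with r² = 76.5.
The farthest remaining point C is at distance² 12.5 ≤ 76.5.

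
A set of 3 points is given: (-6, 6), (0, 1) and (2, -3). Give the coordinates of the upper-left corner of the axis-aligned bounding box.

(-6, 6)

x-range [-6, 2], y-range [-3, 6].
The upper-left corner is (-6, 6).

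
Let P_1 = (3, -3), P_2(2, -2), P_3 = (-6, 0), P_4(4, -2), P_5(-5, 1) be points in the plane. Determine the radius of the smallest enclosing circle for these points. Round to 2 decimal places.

The minimum enclosing circle of a finite set is fixed by two of the points (as a diameter) or three (as a circumcircle).
The farthest pair is P_3–P_4 with squared distance 104. The circle on this segment as diameter has centre (-1, -1) and r² = 104/4 = 26.
Check P_1: distance² to centre = 20 ≤ 26, so it lies inside.
All remaining points lie in this disk, and no smaller disk contains both endpoints, so this is the minimum enclosing circle.
r = √26 ≈ 5.10.

5.10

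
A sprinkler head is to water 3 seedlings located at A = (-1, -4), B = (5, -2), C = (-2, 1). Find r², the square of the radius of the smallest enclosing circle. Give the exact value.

Side lengths²: AB² = 40, AC² = 26, BC² = 58.
Since BC² = 58 < 40 + 26 = 66, the triangle is acute, so the smallest enclosing circle is the circumcircle.
Circumcentre = (1.3125, -0.9375), r² = 14.7265625.

14.7265625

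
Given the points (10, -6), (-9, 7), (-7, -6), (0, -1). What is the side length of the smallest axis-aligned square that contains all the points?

19

The bounding box has width 19 and height 13.
An axis-aligned square enclosing the set must have side ≥ max(width, height).
So the minimum side is max(19, 13) = 19.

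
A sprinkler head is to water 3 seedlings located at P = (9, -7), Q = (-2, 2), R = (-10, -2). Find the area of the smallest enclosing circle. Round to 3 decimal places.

Side lengths²: PQ² = 202, PR² = 386, QR² = 80.
Since PR² = 386 ≥ 202 + 80 = 282, the angle opposite PR is not acute, so the smallest enclosing circle has PR as diameter.
Centre = midpoint of PR = (-0.5, -4.5), r² = 386/4 = 96.5.
Area = π·r² = π·96.5 ≈ 303.164.

303.164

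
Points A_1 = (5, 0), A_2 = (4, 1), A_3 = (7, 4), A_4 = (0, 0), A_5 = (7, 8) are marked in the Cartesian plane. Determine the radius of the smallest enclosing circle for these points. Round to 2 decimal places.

5.32

A smallest enclosing disk is always determined by at most three of the input points on its boundary.
The farthest pair is A_4–A_5 with squared distance 113. The circle on this segment as diameter has centre (3.5, 4) and r² = 113/4 = 28.25.
Check A_1: distance² to centre = 18.25 ≤ 28.25, so it lies inside.
All remaining points lie in this disk, and no smaller disk contains both endpoints, so this is the minimum enclosing circle.
r = √(28.25) ≈ 5.32.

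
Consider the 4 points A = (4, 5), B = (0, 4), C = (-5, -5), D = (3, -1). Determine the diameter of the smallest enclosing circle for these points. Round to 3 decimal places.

13.454

The minimum enclosing circle of a finite set is fixed by two of the points (as a diameter) or three (as a circumcircle).
The farthest pair is A–C with squared distance 181. The circle on this segment as diameter has centre (-0.5, 0) and r² = 181/4 = 45.25.
Check B: distance² to centre = 16.25 ≤ 45.25, so it lies inside.
All remaining points lie in this disk, and no smaller disk contains both endpoints, so this is the minimum enclosing circle.
Diameter = 2r = 2√(45.25) ≈ 13.454.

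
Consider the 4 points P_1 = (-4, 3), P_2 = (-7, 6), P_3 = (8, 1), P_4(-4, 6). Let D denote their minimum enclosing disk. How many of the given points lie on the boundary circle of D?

The minimum enclosing circle of a finite set is fixed by two of the points (as a diameter) or three (as a circumcircle).
The farthest pair is P_2–P_3 with squared distance 250. The circle on this segment as diameter has centre (0.5, 3.5) and r² = 250/4 = 62.5.
Check P_1: distance² to centre = 20.5 ≤ 62.5, so it lies inside.
All remaining points lie in this disk, and no smaller disk contains both endpoints, so this is the minimum enclosing circle.
The points at distance exactly r from the centre are P_2, P_3 — 2 points.

2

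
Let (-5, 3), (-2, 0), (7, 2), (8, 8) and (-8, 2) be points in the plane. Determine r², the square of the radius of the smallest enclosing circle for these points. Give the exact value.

The minimum enclosing circle of a finite set is fixed by two of the points (as a diameter) or three (as a circumcircle).
The farthest pair is (8, 8)–(-8, 2) with squared distance 292. The circle on this segment as diameter has centre (0, 5) and r² = 292/4 = 73.
Check (-5, 3): distance² to centre = 29 ≤ 73, so it lies inside.
All remaining points lie in this disk, and no smaller disk contains both endpoints, so this is the minimum enclosing circle.

73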